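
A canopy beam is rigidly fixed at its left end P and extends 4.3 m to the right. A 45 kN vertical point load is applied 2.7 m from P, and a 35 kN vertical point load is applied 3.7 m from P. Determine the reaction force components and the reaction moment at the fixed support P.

P_x = 0, P_y = 80.00 kN, M_P = 251.0 kN·m

ΣF_x = 0: P_x = 0.
ΣF_y = 0: P_y − 45 − 35 = 0 → P_y = 80.00 kN.
ΣM about P: M_P − 45·2.7 − 35·3.7 = 0 → M_P = 251.0 kN·m.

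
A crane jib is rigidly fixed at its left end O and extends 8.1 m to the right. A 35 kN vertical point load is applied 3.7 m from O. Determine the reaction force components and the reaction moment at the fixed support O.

ΣF_x = 0: O_x = 0.
ΣF_y = 0: O_y − 35 = 0 → O_y = 35.00 kN.
ΣM about O: M_O − 35·3.7 = 0 → M_O = 129.5 kN·m.

O_x = 0, O_y = 35.00 kN, M_O = 129.5 kN·m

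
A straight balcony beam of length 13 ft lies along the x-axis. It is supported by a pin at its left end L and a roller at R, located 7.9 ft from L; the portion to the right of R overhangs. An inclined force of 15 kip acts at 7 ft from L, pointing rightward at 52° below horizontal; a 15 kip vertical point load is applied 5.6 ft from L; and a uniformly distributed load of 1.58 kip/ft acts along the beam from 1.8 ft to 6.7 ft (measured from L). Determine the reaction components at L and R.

Resultant of the distributed load: 1.58 × 4.9 = 7.742 kip at 4.25 ft from L.
Taking moments about L: R_y·7.9 − 15·sin52°·7 − 15·5.6 − (1.58·4.9)·4.25 = 0 → R_y = 199.645/7.9 = 25.2715 ≈ 25.27 kip.
ΣF_y = 0: L_y + 25.2715 − 15·sin52° − 15 − 1.58·4.9 = 0 → L_y = 9.291 kip.
ΣF_x = 0: L_x + 15·cos52° = 0 → L_x = -9.235 kip.

L_x = -9.235 kip, L_y = 9.291 kip, R_y = 25.27 kip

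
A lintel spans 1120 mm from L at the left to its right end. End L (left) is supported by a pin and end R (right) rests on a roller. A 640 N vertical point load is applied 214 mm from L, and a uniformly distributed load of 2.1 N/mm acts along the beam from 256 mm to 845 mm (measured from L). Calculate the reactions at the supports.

Resultant of the distributed load: 2.1 × 589 = 1236.9 N at 550.5 mm from L.
ΣM about L: R_y·1120 − 640·214 − (2.1·589)·550.5 = 0 → R_y = 817873.45/1120 = 730.244 ≈ 730.2 N.
ΣF_y = 0: L_y + 730.244 − 640 − 2.1·589 = 0 → L_y = 1147 N.
ΣF_x = 0: no horizontal applied forces, so L_x = 0.

L_x = 0, L_y = 1147 N, R_y = 730.2 N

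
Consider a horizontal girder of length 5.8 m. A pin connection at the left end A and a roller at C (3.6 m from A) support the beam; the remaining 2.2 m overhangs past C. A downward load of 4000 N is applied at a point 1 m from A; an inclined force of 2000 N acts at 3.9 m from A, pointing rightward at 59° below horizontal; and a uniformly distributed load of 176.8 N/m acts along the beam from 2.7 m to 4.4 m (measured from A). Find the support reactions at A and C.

Resultant of the distributed load: 176.8 × 1.7 = 300.56 N at 3.55 m from A.
ΣM about A: C_y·3.6 − 4000·1 − 2000·sin59°·3.9 − (176.8·1.7)·3.55 = 0 → C_y = 11752.9/3.6 = 3264.69 ≈ 3265 N.
ΣF_y = 0: A_y + 3264.69 − 4000 − 2000·sin59° − 176.8·1.7 = 0 → A_y = 2750 N.
ΣF_x = 0: A_x + 2000·cos59° = 0 → A_x = -1030 N.

A_x = -1030 N, A_y = 2750 N, C_y = 3265 N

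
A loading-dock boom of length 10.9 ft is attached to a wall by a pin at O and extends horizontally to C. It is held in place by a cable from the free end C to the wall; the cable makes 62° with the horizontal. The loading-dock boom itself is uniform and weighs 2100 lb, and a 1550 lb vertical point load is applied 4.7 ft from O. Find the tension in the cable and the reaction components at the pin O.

T = 1946 lb, O_x = 913.7 lb, O_y = 1932 lb

ΣM about O: T·sin62°·10.9 − 2100·5.45 − 1550·4.7 = 0 → T = 18730/(10.9·0.882948) = 1946.15 ≈ 1946 lb.
ΣF_x = 0: O_x − T·cos62° = 0 → O_x = 1946.15 × 0.469472 = 913.7 lb.
ΣF_y = 0: O_y + T·sin62° − 2100 − 1550 = 0 → O_y = 3650 − 1946.15 × 0.882948 = 1932 lb.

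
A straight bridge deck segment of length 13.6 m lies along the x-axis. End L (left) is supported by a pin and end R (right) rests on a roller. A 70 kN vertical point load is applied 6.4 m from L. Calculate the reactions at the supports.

L_x = 0, L_y = 37.06 kN, R_y = 32.94 kN

Moments about L: R_y·13.6 − 70·6.4 = 0 → R_y = 448/13.6 = 32.9412 ≈ 32.94 kN.
ΣF_y = 0: L_y + 32.9412 − 70 = 0 → L_y = 37.06 kN.
ΣF_x = 0: no horizontal applied forces, so L_x = 0.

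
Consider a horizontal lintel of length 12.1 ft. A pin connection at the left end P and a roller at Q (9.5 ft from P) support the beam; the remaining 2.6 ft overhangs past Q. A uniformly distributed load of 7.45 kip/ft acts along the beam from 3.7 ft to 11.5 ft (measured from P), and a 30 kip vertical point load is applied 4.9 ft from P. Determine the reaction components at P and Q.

P_x = 0, P_y = 26.15 kip, Q_y = 61.96 kip

Resultant of the distributed load: 7.45 × 7.8 = 58.11 kip at 7.6 ft from P.
Taking moments about P: Q_y·9.5 − (7.45·7.8)·7.6 − 30·4.9 = 0 → Q_y = 588.636/9.5 = 61.9617 ≈ 61.96 kip.
ΣF_y = 0: P_y + 61.9617 − 7.45·7.8 − 30 = 0 → P_y = 26.15 kip.
ΣF_x = 0: no horizontal applied forces, so P_x = 0.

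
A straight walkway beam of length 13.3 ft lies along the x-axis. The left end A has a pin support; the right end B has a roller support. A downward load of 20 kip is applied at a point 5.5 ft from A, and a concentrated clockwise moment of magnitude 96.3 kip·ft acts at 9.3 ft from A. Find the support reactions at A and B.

A_x = 0, A_y = 4.489 kip, B_y = 15.51 kip

Moments about A: B_y·13.3 − 20·5.5 − 96.3 = 0 → B_y = 206.3/13.3 = 15.5113 ≈ 15.51 kip.
ΣF_y = 0: A_y + 15.5113 − 20 = 0 → A_y = 4.489 kip.
ΣF_x = 0: no horizontal applied forces, so A_x = 0.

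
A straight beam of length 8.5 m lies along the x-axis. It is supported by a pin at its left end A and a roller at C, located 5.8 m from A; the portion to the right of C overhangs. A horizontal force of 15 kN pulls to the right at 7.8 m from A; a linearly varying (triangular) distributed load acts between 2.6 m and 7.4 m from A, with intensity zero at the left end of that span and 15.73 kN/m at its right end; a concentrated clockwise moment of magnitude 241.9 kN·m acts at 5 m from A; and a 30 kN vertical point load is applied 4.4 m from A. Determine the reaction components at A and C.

Resultant of the triangular load: ½ × 15.73 × 4.8 = 37.752 kN, acting at 5.8 m from A (one-third of the span from the peak).
Taking moments about A: C_y·5.8 − (½·15.73·4.8)·5.8 − 241.9 − 30·4.4 = 0 → C_y = 592.8616/5.8 = 102.218 ≈ 102.2 kN.
ΣF_y = 0: A_y + 102.218 − ½·15.73·4.8 − 30 = 0 → A_y = -34.47 kN.
ΣF_x = 0: A_x + 15 = 0 → A_x = -15.00 kN.

A_x = -15.00 kN, A_y = -34.47 kN, C_y = 102.2 kN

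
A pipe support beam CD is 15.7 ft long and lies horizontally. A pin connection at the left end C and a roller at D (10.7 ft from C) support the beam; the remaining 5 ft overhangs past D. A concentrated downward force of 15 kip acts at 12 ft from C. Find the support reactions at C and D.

C_x = 0, C_y = -1.822 kip, D_y = 16.82 kip

Taking moments about C: D_y·10.7 − 15·12 = 0 → D_y = 180/10.7 = 16.8224 ≈ 16.82 kip.
ΣF_y = 0: C_y + 16.8224 − 15 = 0 → C_y = -1.822 kip.
ΣF_x = 0: no horizontal applied forces, so C_x = 0.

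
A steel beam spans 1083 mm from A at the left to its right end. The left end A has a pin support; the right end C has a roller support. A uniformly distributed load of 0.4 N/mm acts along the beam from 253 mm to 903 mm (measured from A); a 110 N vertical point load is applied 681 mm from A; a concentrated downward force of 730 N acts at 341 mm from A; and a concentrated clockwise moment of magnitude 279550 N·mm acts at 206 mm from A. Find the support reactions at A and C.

Resultant of the distributed load: 0.4 × 650 = 260 N at 578 mm from A.
ΣM about A: C_y·1083 − (0.4·650)·578 − 110·681 − 730·341 − 279550 = 0 → C_y = 753670/1083 = 695.91 ≈ 695.9 N.
ΣF_y = 0: A_y + 695.91 − 0.4·650 − 110 − 730 = 0 → A_y = 404.1 N.
ΣF_x = 0: no horizontal applied forces, so A_x = 0.

A_x = 0, A_y = 404.1 N, C_y = 695.9 N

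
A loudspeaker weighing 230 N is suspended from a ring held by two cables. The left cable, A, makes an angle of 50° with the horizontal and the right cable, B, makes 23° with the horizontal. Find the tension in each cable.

T_A = 221.4 N, T_B = 154.6 N

ΣF_x = 0: −T_A·cos50° + T_B·cos23° = 0 → T_B = 0.698299·T_A.
ΣF_y = 0: T_A·sin50° + T_B·sin23° = 230.
Substitute: T_A·(0.766044 + 0.698299·0.390731) = 230 → T_A = 221.39 ≈ 221.4 N.
Then T_B = 0.698299 × 221.39 = 154.6 N.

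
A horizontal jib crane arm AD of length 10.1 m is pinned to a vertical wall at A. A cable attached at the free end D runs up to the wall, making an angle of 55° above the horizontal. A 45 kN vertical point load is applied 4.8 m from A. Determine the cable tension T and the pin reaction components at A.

ΣM about A: T·sin55°·10.1 − 45·4.8 = 0 → T = 216/(10.1·0.819152) = 26.1077 ≈ 26.11 kN.
ΣF_x = 0: A_x − T·cos55° = 0 → A_x = 26.1077 × 0.573576 = 14.97 kN.
ΣF_y = 0: A_y + T·sin55° − 45 = 0 → A_y = 45 − 26.1077 × 0.819152 = 23.61 kN.

T = 26.11 kN, A_x = 14.97 kN, A_y = 23.61 kN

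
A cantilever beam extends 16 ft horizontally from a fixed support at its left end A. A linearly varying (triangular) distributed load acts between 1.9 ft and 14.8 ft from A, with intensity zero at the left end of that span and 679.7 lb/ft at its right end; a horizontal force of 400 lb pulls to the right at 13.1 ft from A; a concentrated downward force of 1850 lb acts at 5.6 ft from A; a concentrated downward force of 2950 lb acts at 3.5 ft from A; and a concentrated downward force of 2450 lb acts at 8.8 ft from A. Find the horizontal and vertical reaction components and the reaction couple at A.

A_x = -400.0 lb, A_y = 11630 lb, M_A = 88280 lb·ft

Resultant of the triangular load: ½ × 679.7 × 12.9 = 4384.065 lb, acting at 10.5 ft from A (one-third of the span from the peak).
ΣF_x = 0: A_x + 400 = 0 → A_x = -400.0 lb.
ΣF_y = 0: A_y − ½·679.7·12.9 − 1850 − 2950 − 2450 = 0 → A_y = 11630 lb.
ΣM about A: M_A − (½·679.7·12.9)·10.5 − 1850·5.6 − 2950·3.5 − 2450·8.8 = 0 → M_A = 88280 lb·ft.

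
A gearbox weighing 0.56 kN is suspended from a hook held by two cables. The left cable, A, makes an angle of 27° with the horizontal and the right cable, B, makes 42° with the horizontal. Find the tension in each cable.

T_A = 0.4458 kN, T_B = 0.5345 kN

ΣF_x = 0: −T_A·cos27° + T_B·cos42° = 0 → T_B = 1.19897·T_A.
ΣF_y = 0: T_A·sin27° + T_B·sin42° = 0.56.
Substitute: T_A·(0.45399 + 1.19897·0.669131) = 0.56 → T_A = 0.445768 ≈ 0.4458 kN.
Then T_B = 1.19897 × 0.445768 = 0.5345 kN.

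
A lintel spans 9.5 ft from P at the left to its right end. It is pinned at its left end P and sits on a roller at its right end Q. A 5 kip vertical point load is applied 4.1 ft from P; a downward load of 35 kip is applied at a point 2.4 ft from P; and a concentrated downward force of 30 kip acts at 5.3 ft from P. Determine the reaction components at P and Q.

P_x = 0, P_y = 42.26 kip, Q_y = 27.74 kip

ΣM about P: Q_y·9.5 − 5·4.1 − 35·2.4 − 30·5.3 = 0 → Q_y = 263.5/9.5 = 27.7368 ≈ 27.74 kip.
ΣF_y = 0: P_y + 27.7368 − 5 − 35 − 30 = 0 → P_y = 42.26 kip.
ΣF_x = 0: no horizontal applied forces, so P_x = 0.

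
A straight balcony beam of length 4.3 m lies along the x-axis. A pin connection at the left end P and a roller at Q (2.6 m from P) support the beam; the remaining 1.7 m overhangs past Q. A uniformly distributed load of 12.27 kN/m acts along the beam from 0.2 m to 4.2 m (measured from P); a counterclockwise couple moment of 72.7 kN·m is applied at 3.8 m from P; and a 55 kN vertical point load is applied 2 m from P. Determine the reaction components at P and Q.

P_x = 0, P_y = 48.20 kN, Q_y = 55.88 kN

Resultant of the distributed load: 12.27 × 4 = 49.08 kN at 2.2 m from P.
Taking moments about P: Q_y·2.6 − (12.27·4)·2.2 + 72.7 − 55·2 = 0 → Q_y = 145.276/2.6 = 55.8754 ≈ 55.88 kN.
ΣF_y = 0: P_y + 55.8754 − 12.27·4 − 55 = 0 → P_y = 48.20 kN.
ΣF_x = 0: no horizontal applied forces, so P_x = 0.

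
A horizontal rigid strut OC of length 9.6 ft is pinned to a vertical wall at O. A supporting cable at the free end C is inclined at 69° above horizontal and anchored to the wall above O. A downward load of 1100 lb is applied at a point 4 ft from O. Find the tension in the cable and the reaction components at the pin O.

T = 490.9 lb, O_x = 175.9 lb, O_y = 641.7 lb

ΣM about O: T·sin69°·9.6 − 1100·4 = 0 → T = 4400/(9.6·0.93358) = 490.942 ≈ 490.9 lb.
ΣF_x = 0: O_x − T·cos69° = 0 → O_x = 490.942 × 0.358368 = 175.9 lb.
ΣF_y = 0: O_y + T·sin69° − 1100 = 0 → O_y = 1100 − 490.942 × 0.93358 = 641.7 lb.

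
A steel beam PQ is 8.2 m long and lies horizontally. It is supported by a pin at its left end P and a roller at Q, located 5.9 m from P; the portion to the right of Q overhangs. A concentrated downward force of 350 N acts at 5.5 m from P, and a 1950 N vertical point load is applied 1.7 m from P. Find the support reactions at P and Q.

ΣM about P: Q_y·5.9 − 350·5.5 − 1950·1.7 = 0 → Q_y = 5240/5.9 = 888.136 ≈ 888.1 N.
ΣF_y = 0: P_y + 888.136 − 350 − 1950 = 0 → P_y = 1412 N.
ΣF_x = 0: no horizontal applied forces, so P_x = 0.

P_x = 0, P_y = 1412 N, Q_y = 888.1 N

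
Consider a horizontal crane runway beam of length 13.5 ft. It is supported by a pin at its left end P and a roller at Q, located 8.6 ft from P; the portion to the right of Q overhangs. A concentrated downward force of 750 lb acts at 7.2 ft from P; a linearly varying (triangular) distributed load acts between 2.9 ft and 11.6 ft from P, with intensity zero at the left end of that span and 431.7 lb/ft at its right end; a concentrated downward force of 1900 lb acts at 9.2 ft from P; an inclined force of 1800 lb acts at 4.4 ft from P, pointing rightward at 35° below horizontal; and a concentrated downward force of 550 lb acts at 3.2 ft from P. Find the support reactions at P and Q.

Resultant of the triangular load: ½ × 431.7 × 8.7 = 1877.895 lb, acting at 8.7 ft from P (one-third of the span from the peak).
ΣM about P: Q_y·8.6 − 750·7.2 − (½·431.7·8.7)·8.7 − 1900·9.2 − 1800·sin35°·4.4 − 550·3.2 = 0 → Q_y = 45520.4/8.6 = 5293.07 ≈ 5293 lb.
ΣF_y = 0: P_y + 5293.07 − 750 − ½·431.7·8.7 − 1900 − 1800·sin35° − 550 = 0 → P_y = 817.3 lb.
ΣF_x = 0: P_x + 1800·cos35° = 0 → P_x = -1474 lb.

P_x = -1474 lb, P_y = 817.3 lb, Q_y = 5293 lb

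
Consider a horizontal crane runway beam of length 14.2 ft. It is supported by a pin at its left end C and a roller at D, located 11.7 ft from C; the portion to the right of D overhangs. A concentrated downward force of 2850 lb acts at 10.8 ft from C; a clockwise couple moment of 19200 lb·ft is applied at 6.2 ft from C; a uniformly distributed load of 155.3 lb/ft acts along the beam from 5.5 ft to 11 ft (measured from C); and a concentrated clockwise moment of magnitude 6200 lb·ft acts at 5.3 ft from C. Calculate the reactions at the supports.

Resultant of the distributed load: 155.3 × 5.5 = 854.15 lb at 8.25 ft from C.
Moments about C: D_y·11.7 − 2850·10.8 − 19200 − (155.3·5.5)·8.25 − 6200 = 0 → D_y = 63226.7375/11.7 = 5403.99 ≈ 5404 lb.
ΣF_y = 0: C_y + 5403.99 − 2850 − 155.3·5.5 = 0 → C_y = -1700 lb.
ΣF_x = 0: no horizontal applied forces, so C_x = 0.

C_x = 0, C_y = -1700 lb, D_y = 5404 lb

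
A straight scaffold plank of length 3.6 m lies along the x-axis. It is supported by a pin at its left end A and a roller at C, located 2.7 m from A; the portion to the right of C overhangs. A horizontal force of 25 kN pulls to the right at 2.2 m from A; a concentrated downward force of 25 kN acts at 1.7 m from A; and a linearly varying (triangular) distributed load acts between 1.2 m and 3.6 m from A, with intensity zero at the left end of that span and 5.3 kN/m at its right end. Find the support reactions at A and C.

A_x = -25.00 kN, A_y = 9.024 kN, C_y = 22.34 kN

Resultant of the triangular load: ½ × 5.3 × 2.4 = 6.36 kN, acting at 2.8 m from A (one-third of the span from the peak).
Moments about A: C_y·2.7 − 25·1.7 − (½·5.3·2.4)·2.8 = 0 → C_y = 60.308/2.7 = 22.3363 ≈ 22.34 kN.
ΣF_y = 0: A_y + 22.3363 − 25 − ½·5.3·2.4 = 0 → A_y = 9.024 kN.
ΣF_x = 0: A_x + 25 = 0 → A_x = -25.00 kN.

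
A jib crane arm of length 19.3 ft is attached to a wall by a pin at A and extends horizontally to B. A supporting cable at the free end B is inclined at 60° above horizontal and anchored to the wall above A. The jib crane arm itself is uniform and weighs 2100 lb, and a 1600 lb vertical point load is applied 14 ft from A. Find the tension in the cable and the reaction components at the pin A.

T = 2553 lb, A_x = 1276 lb, A_y = 1489 lb

ΣM about A: T·sin60°·19.3 − 2100·9.65 − 1600·14 = 0 → T = 42665/(19.3·0.866025) = 2552.61 ≈ 2553 lb.
ΣF_x = 0: A_x − T·cos60° = 0 → A_x = 2552.61 × 0.5 = 1276 lb.
ΣF_y = 0: A_y + T·sin60° − 2100 − 1600 = 0 → A_y = 3700 − 2552.61 × 0.866025 = 1489 lb.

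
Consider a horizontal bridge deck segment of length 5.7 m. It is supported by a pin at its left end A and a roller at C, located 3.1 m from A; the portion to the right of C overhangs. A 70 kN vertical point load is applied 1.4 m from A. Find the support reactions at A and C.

A_x = 0, A_y = 38.39 kN, C_y = 31.61 kN

ΣM about A: C_y·3.1 − 70·1.4 = 0 → C_y = 98/3.1 = 31.6129 ≈ 31.61 kN.
ΣF_y = 0: A_y + 31.6129 − 70 = 0 → A_y = 38.39 kN.
ΣF_x = 0: no horizontal applied forces, so A_x = 0.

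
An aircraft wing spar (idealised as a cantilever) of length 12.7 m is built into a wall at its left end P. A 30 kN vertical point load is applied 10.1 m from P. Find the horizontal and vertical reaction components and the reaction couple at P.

ΣF_x = 0: P_x = 0.
ΣF_y = 0: P_y − 30 = 0 → P_y = 30.00 kN.
ΣM about P: M_P − 30·10.1 = 0 → M_P = 303.0 kN·m.

P_x = 0, P_y = 30.00 kN, M_P = 303.0 kN·m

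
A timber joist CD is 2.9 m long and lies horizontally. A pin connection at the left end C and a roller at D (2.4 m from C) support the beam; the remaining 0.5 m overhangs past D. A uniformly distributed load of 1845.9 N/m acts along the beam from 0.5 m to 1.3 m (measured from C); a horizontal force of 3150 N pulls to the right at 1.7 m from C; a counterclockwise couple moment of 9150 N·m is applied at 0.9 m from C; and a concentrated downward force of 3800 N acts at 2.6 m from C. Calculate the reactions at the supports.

C_x = -3150 N, C_y = 4419 N, D_y = 857.9 N

Resultant of the distributed load: 1845.9 × 0.8 = 1476.72 N at 0.9 m from C.
Moments about C: D_y·2.4 − (1845.9·0.8)·0.9 + 9150 − 3800·2.6 = 0 → D_y = 2059.048/2.4 = 857.937 ≈ 857.9 N.
ΣF_y = 0: C_y + 857.937 − 1845.9·0.8 − 3800 = 0 → C_y = 4419 N.
ΣF_x = 0: C_x + 3150 = 0 → C_x = -3150 N.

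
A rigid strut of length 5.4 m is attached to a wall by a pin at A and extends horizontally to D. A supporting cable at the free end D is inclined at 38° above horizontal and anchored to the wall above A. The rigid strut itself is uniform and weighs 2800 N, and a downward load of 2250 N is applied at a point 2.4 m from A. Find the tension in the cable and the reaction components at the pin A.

ΣM about A: T·sin38°·5.4 − 2800·2.7 − 2250·2.4 = 0 → T = 12960/(5.4·0.615661) = 3898.25 ≈ 3898 N.
ΣF_x = 0: A_x − T·cos38° = 0 → A_x = 3898.25 × 0.788011 = 3072 N.
ΣF_y = 0: A_y + T·sin38° − 2800 − 2250 = 0 → A_y = 5050 − 3898.25 × 0.615661 = 2650 N.

T = 3898 N, A_x = 3072 N, A_y = 2650 N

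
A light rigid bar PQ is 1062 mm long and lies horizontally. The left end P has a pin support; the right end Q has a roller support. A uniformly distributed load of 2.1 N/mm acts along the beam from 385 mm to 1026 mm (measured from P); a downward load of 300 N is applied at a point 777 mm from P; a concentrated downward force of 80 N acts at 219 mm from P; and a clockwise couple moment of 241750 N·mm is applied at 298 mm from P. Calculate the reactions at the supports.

P_x = 0, P_y = 368.2 N, Q_y = 1358 N

Resultant of the distributed load: 2.1 × 641 = 1346.1 N at 705.5 mm from P.
Moments about P: Q_y·1062 − (2.1·641)·705.5 − 300·777 − 80·219 − 241750 = 0 → Q_y = 1442043.55/1062 = 1357.86 ≈ 1358 N.
ΣF_y = 0: P_y + 1357.86 − 2.1·641 − 300 − 80 = 0 → P_y = 368.2 N.
ΣF_x = 0: no horizontal applied forces, so P_x = 0.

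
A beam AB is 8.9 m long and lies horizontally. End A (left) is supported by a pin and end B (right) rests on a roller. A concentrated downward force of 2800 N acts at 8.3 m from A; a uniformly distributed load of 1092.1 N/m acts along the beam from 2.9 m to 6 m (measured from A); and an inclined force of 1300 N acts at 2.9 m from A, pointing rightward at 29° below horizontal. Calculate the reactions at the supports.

Resultant of the distributed load: 1092.1 × 3.1 = 3385.51 N at 4.45 m from A.
Moments about A: B_y·8.9 − 2800·8.3 − (1092.1·3.1)·4.45 − 1300·sin29°·2.9 = 0 → B_y = 40133.3/8.9 = 4509.36 ≈ 4509 N.
ΣF_y = 0: A_y + 4509.36 − 2800 − 1092.1·3.1 − 1300·sin29° = 0 → A_y = 2306 N.
ΣF_x = 0: A_x + 1300·cos29° = 0 → A_x = -1137 N.

A_x = -1137 N, A_y = 2306 N, B_y = 4509 N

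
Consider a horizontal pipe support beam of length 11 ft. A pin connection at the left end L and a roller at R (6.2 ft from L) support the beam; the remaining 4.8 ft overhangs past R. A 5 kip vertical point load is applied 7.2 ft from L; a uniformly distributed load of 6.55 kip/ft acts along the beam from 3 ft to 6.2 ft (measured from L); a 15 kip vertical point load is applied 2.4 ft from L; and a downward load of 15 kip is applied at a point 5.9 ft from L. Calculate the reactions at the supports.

Resultant of the distributed load: 6.55 × 3.2 = 20.96 kip at 4.6 ft from L.
Moments about L: R_y·6.2 − 5·7.2 − (6.55·3.2)·4.6 − 15·2.4 − 15·5.9 = 0 → R_y = 256.916/6.2 = 41.4381 ≈ 41.44 kip.
ΣF_y = 0: L_y + 41.4381 − 5 − 6.55·3.2 − 15 − 15 = 0 → L_y = 14.52 kip.
ΣF_x = 0: no horizontal applied forces, so L_x = 0.

L_x = 0, L_y = 14.52 kip, R_y = 41.44 kip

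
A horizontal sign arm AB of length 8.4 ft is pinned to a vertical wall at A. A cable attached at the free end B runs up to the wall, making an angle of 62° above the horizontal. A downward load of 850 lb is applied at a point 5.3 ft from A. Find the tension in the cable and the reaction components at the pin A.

ΣM about A: T·sin62°·8.4 − 850·5.3 = 0 → T = 4505/(8.4·0.882948) = 607.408 ≈ 607.4 lb.
ΣF_x = 0: A_x − T·cos62° = 0 → A_x = 607.408 × 0.469472 = 285.2 lb.
ΣF_y = 0: A_y + T·sin62° − 850 = 0 → A_y = 850 − 607.408 × 0.882948 = 313.7 lb.

T = 607.4 lb, A_x = 285.2 lb, A_y = 313.7 lb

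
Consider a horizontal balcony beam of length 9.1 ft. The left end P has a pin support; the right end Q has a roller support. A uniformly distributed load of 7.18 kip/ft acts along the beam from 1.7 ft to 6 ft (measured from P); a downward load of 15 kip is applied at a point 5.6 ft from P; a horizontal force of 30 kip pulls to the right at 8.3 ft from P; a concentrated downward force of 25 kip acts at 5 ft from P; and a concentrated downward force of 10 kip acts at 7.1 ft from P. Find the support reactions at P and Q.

Resultant of the distributed load: 7.18 × 4.3 = 30.874 kip at 3.85 ft from P.
Taking moments about P: Q_y·9.1 − (7.18·4.3)·3.85 − 15·5.6 − 25·5 − 10·7.1 = 0 → Q_y = 398.8649/9.1 = 43.8313 ≈ 43.83 kip.
ΣF_y = 0: P_y + 43.8313 − 7.18·4.3 − 15 − 25 − 10 = 0 → P_y = 37.04 kip.
ΣF_x = 0: P_x + 30 = 0 → P_x = -30.00 kip.

P_x = -30.00 kip, P_y = 37.04 kip, Q_y = 43.83 kip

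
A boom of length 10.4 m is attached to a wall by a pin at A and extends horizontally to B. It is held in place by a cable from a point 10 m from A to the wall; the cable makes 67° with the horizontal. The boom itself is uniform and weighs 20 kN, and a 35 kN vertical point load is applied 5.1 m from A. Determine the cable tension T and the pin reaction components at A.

T = 30.69 kN, A_x = 11.99 kN, A_y = 26.75 kN

ΣM about A: T·sin67°·10 − 20·5.2 − 35·5.1 = 0 → T = 282.5/(10·0.920505) = 30.6897 ≈ 30.69 kN.
ΣF_x = 0: A_x − T·cos67° = 0 → A_x = 30.6897 × 0.390731 = 11.99 kN.
ΣF_y = 0: A_y + T·sin67° − 20 − 35 = 0 → A_y = 55 − 30.6897 × 0.920505 = 26.75 kN.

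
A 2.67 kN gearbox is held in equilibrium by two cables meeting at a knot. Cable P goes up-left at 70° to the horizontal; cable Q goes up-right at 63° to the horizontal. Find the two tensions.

ΣF_x = 0: −T_P·cos70° + T_Q·cos63° = 0 → T_Q = 0.753364·T_P.
ΣF_y = 0: T_P·sin70° + T_Q·sin63° = 2.67.
Substitute: T_P·(0.939693 + 0.753364·0.891007) = 2.67 → T_P = 1.65741 ≈ 1.657 kN.
Then T_Q = 0.753364 × 1.65741 = 1.249 kN.

T_P = 1.657 kN, T_Q = 1.249 kN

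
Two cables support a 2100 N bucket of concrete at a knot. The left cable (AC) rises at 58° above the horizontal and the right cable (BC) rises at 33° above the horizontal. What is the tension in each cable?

T_AC = 1761 N, T_BC = 1113 N

ΣF_x = 0: −T_AC·cos58° + T_BC·cos33° = 0 → T_BC = 0.631856·T_AC.
ΣF_y = 0: T_AC·sin58° + T_BC·sin33° = 2100.
Substitute: T_AC·(0.848048 + 0.631856·0.544639) = 2100 → T_AC = 1761.48 ≈ 1761 N.
Then T_BC = 0.631856 × 1761.48 = 1113 N.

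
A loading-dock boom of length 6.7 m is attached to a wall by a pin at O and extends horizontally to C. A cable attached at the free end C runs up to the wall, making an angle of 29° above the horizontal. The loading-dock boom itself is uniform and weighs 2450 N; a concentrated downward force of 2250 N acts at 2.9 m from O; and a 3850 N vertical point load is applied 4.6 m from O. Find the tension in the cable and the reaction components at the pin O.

ΣM about O: T·sin29°·6.7 − 2450·3.35 − 2250·2.9 − 3850·4.6 = 0 → T = 32442.5/(6.7·0.48481) = 9987.76 ≈ 9988 N.
ΣF_x = 0: O_x − T·cos29° = 0 → O_x = 9987.76 × 0.87462 = 8735 N.
ΣF_y = 0: O_y + T·sin29° − 2450 − 2250 − 3850 = 0 → O_y = 8550 − 9987.76 × 0.48481 = 3708 N.

T = 9988 N, O_x = 8735 N, O_y = 3708 N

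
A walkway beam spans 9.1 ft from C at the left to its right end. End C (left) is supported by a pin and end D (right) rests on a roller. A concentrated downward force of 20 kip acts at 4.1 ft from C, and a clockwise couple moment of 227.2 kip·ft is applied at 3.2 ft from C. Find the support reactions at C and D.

ΣM about C: D_y·9.1 − 20·4.1 − 227.2 = 0 → D_y = 309.2/9.1 = 33.978 ≈ 33.98 kip.
ΣF_y = 0: C_y + 33.978 − 20 = 0 → C_y = -13.98 kip.
ΣF_x = 0: no horizontal applied forces, so C_x = 0.

C_x = 0, C_y = -13.98 kip, D_y = 33.98 kip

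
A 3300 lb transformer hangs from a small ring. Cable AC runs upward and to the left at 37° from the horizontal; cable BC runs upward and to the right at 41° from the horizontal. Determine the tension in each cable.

ΣF_x = 0: −T_AC·cos37° + T_BC·cos41° = 0 → T_BC = 1.0582·T_AC.
ΣF_y = 0: T_AC·sin37° + T_BC·sin41° = 3300.
Substitute: T_AC·(0.601815 + 1.0582·0.656059) = 3300 → T_AC = 2546.19 ≈ 2546 lb.
Then T_BC = 1.0582 × 2546.19 = 2694 lb.

T_AC = 2546 lb, T_BC = 2694 lb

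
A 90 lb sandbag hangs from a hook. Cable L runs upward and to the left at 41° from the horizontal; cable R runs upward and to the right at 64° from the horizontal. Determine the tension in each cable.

T_L = 40.85 lb, T_R = 70.32 lb

ΣF_x = 0: −T_L·cos41° + T_R·cos64° = 0 → T_R = 1.72162·T_L.
ΣF_y = 0: T_L·sin41° + T_R·sin64° = 90.
Substitute: T_L·(0.656059 + 1.72162·0.898794) = 90 → T_L = 40.8452 ≈ 40.85 lb.
Then T_R = 1.72162 × 40.8452 = 70.32 lb.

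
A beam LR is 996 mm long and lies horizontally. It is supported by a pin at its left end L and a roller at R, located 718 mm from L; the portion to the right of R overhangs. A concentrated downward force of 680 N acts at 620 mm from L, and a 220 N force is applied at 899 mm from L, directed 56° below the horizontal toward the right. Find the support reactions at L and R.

Moments about L: R_y·718 − 680·620 − 220·sin56°·899 = 0 → R_y = 585567/718 = 815.553 ≈ 815.6 N.
ΣF_y = 0: L_y + 815.553 − 680 − 220·sin56° = 0 → L_y = 46.84 N.
ΣF_x = 0: L_x + 220·cos56° = 0 → L_x = -123.0 N.

L_x = -123.0 N, L_y = 46.84 N, R_y = 815.6 N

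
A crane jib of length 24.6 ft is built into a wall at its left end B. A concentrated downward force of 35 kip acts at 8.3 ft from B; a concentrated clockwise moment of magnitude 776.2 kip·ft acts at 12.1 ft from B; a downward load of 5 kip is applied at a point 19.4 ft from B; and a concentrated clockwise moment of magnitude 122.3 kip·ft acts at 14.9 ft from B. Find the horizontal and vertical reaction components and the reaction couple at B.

B_x = 0, B_y = 40.00 kip, M_B = 1286 kip·ft

ΣF_x = 0: B_x = 0.
ΣF_y = 0: B_y − 35 − 5 = 0 → B_y = 40.00 kip.
ΣM about B: M_B − 35·8.3 − 776.2 − 5·19.4 − 122.3 = 0 → M_B = 1286 kip·ft.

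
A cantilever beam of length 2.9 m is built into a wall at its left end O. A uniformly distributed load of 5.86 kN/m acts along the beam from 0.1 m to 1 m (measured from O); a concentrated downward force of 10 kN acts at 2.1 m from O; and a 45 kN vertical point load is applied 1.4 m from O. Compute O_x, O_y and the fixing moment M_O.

Resultant of the distributed load: 5.86 × 0.9 = 5.274 kN at 0.55 m from O.
ΣF_x = 0: O_x = 0.
ΣF_y = 0: O_y − 5.86·0.9 − 10 − 45 = 0 → O_y = 60.27 kN.
ΣM about O: M_O − (5.86·0.9)·0.55 − 10·2.1 − 45·1.4 = 0 → M_O = 86.90 kN·m.

O_x = 0, O_y = 60.27 kN, M_O = 86.90 kN·m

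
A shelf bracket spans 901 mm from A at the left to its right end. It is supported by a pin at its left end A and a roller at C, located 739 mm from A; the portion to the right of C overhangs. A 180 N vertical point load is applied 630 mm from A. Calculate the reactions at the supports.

Taking moments about A: C_y·739 − 180·630 = 0 → C_y = 113400/739 = 153.451 ≈ 153.5 N.
ΣF_y = 0: A_y + 153.451 − 180 = 0 → A_y = 26.55 N.
ΣF_x = 0: no horizontal applied forces, so A_x = 0.

A_x = 0, A_y = 26.55 N, C_y = 153.5 N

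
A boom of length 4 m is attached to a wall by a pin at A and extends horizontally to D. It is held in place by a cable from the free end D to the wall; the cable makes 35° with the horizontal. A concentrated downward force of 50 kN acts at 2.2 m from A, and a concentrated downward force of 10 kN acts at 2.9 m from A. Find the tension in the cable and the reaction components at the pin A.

ΣM about A: T·sin35°·4 − 50·2.2 − 10·2.9 = 0 → T = 139/(4·0.573576) = 60.5848 ≈ 60.58 kN.
ΣF_x = 0: A_x − T·cos35° = 0 → A_x = 60.5848 × 0.819152 = 49.63 kN.
ΣF_y = 0: A_y + T·sin35° − 50 − 10 = 0 → A_y = 60 − 60.5848 × 0.573576 = 25.25 kN.

T = 60.58 kN, A_x = 49.63 kN, A_y = 25.25 kN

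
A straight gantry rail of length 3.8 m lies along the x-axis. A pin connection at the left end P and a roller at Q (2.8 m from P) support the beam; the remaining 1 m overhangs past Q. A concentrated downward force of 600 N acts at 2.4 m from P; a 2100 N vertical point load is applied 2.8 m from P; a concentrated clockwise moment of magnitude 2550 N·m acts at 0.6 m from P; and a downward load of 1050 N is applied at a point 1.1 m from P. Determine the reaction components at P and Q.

Taking moments about P: Q_y·2.8 − 600·2.4 − 2100·2.8 − 2550 − 1050·1.1 = 0 → Q_y = 11025/2.8 = 3937.5 ≈ 3938 N.
ΣF_y = 0: P_y + 3937.5 − 600 − 2100 − 1050 = 0 → P_y = -187.5 N.
ΣF_x = 0: no horizontal applied forces, so P_x = 0.

P_x = 0, P_y = -187.5 N, Q_y = 3938 N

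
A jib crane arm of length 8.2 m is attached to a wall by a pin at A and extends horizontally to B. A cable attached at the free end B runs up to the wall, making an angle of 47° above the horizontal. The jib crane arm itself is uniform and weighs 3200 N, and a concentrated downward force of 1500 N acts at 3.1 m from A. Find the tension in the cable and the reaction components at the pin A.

T = 2963 N, A_x = 2021 N, A_y = 2533 N

ΣM about A: T·sin47°·8.2 − 3200·4.1 − 1500·3.1 = 0 → T = 17770/(8.2·0.731354) = 2963.1 ≈ 2963 N.
ΣF_x = 0: A_x − T·cos47° = 0 → A_x = 2963.1 × 0.681998 = 2021 N.
ΣF_y = 0: A_y + T·sin47° − 3200 − 1500 = 0 → A_y = 4700 − 2963.1 × 0.731354 = 2533 N.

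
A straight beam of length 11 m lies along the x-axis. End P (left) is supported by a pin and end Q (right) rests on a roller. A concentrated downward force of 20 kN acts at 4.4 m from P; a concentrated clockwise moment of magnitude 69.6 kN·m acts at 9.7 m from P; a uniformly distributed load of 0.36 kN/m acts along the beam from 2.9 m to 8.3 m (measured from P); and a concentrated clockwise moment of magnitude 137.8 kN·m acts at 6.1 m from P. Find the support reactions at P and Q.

Resultant of the distributed load: 0.36 × 5.4 = 1.944 kN at 5.6 m from P.
Moments about P: Q_y·11 − 20·4.4 − 69.6 − (0.36·5.4)·5.6 − 137.8 = 0 → Q_y = 306.2864/11 = 27.8442 ≈ 27.84 kN.
ΣF_y = 0: P_y + 27.8442 − 20 − 0.36·5.4 = 0 → P_y = -5.900 kN.
ΣF_x = 0: no horizontal applied forces, so P_x = 0.

P_x = 0, P_y = -5.900 kN, Q_y = 27.84 kN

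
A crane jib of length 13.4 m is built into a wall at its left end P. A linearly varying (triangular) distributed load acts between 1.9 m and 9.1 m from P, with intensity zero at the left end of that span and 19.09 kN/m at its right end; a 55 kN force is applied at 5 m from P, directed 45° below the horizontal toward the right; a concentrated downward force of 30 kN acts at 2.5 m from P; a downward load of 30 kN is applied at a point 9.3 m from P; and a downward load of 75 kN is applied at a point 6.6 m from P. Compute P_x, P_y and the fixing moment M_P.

P_x = -38.89 kN, P_y = 242.6 kN, M_P = 1504 kN·m

Resultant of the triangular load: ½ × 19.09 × 7.2 = 68.724 kN, acting at 6.7 m from P (one-third of the span from the peak).
ΣF_x = 0: P_x + 55·cos45° = 0 → P_x = -38.89 kN.
ΣF_y = 0: P_y − ½·19.09·7.2 − 55·sin45° − 30 − 30 − 75 = 0 → P_y = 242.6 kN.
ΣM about P: M_P − (½·19.09·7.2)·6.7 − 55·sin45°·5 − 30·2.5 − 30·9.3 − 75·6.6 = 0 → M_P = 1504 kN·m.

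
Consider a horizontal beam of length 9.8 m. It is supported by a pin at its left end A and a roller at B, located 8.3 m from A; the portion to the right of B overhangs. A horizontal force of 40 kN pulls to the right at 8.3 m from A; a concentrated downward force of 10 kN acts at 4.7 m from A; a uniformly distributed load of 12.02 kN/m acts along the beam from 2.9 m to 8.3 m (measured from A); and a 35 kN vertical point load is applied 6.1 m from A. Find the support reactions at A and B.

Resultant of the distributed load: 12.02 × 5.4 = 64.908 kN at 5.6 m from A.
ΣM about A: B_y·8.3 − 10·4.7 − (12.02·5.4)·5.6 − 35·6.1 = 0 → B_y = 623.9848/8.3 = 75.1789 ≈ 75.18 kN.
ΣF_y = 0: A_y + 75.1789 − 10 − 12.02·5.4 − 35 = 0 → A_y = 34.73 kN.
ΣF_x = 0: A_x + 40 = 0 → A_x = -40.00 kN.

A_x = -40.00 kN, A_y = 34.73 kN, B_y = 75.18 kN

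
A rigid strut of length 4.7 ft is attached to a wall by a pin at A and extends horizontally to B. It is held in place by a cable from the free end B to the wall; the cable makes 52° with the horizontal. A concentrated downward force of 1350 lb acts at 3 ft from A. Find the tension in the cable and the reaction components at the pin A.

ΣM about A: T·sin52°·4.7 − 1350·3 = 0 → T = 4050/(4.7·0.788011) = 1093.52 ≈ 1094 lb.
ΣF_x = 0: A_x − T·cos52° = 0 → A_x = 1093.52 × 0.615661 = 673.2 lb.
ΣF_y = 0: A_y + T·sin52° − 1350 = 0 → A_y = 1350 − 1093.52 × 0.788011 = 488.3 lb.

T = 1094 lb, A_x = 673.2 lb, A_y = 488.3 lb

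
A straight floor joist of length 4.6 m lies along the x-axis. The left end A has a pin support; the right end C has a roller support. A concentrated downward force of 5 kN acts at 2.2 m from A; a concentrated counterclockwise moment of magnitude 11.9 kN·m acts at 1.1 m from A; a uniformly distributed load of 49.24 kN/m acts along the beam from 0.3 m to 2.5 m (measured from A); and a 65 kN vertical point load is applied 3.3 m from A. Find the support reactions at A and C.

A_x = 0, A_y = 98.92 kN, C_y = 79.40 kN

Resultant of the distributed load: 49.24 × 2.2 = 108.328 kN at 1.4 m from A.
Taking moments about A: C_y·4.6 − 5·2.2 + 11.9 − (49.24·2.2)·1.4 − 65·3.3 = 0 → C_y = 365.2592/4.6 = 79.4042 ≈ 79.40 kN.
ΣF_y = 0: A_y + 79.4042 − 5 − 49.24·2.2 − 65 = 0 → A_y = 98.92 kN.
ΣF_x = 0: no horizontal applied forces, so A_x = 0.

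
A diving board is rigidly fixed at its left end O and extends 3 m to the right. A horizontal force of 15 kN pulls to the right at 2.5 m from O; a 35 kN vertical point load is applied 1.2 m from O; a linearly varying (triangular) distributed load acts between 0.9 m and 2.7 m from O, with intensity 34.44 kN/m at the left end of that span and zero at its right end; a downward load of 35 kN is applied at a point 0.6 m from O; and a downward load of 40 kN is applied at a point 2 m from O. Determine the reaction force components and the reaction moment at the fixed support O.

O_x = -15.00 kN, O_y = 141.0 kN, M_O = 189.5 kN·m

Resultant of the triangular load: ½ × 34.44 × 1.8 = 30.996 kN, acting at 1.5 m from O (one-third of the span from the peak).
ΣF_x = 0: O_x + 15 = 0 → O_x = -15.00 kN.
ΣF_y = 0: O_y − 35 − ½·34.44·1.8 − 35 − 40 = 0 → O_y = 141.0 kN.
ΣM about O: M_O − 35·1.2 − (½·34.44·1.8)·1.5 − 35·0.6 − 40·2 = 0 → M_O = 189.5 kN·m.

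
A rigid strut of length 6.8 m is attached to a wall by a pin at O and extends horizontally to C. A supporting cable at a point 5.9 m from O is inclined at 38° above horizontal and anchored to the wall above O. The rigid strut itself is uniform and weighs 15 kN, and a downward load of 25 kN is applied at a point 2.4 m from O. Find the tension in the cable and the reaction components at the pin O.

T = 30.56 kN, O_x = 24.08 kN, O_y = 21.19 kN

ΣM about O: T·sin38°·5.9 − 15·3.4 − 25·2.4 = 0 → T = 111/(5.9·0.615661) = 30.5583 ≈ 30.56 kN.
ΣF_x = 0: O_x − T·cos38° = 0 → O_x = 30.5583 × 0.788011 = 24.08 kN.
ΣF_y = 0: O_y + T·sin38° − 15 − 25 = 0 → O_y = 40 − 30.5583 × 0.615661 = 21.19 kN.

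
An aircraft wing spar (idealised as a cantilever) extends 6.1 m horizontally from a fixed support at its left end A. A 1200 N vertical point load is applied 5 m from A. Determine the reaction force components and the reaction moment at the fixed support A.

A_x = 0, A_y = 1200 N, M_A = 6000 N·m

ΣF_x = 0: A_x = 0.
ΣF_y = 0: A_y − 1200 = 0 → A_y = 1200 N.
ΣM about A: M_A − 1200·5 = 0 → M_A = 6000 N·m.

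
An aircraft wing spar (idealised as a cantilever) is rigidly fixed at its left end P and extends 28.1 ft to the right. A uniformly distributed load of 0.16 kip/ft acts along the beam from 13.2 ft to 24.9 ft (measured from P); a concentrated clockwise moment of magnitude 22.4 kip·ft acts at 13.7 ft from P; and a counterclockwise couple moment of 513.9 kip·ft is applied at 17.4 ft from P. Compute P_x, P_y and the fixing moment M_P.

Resultant of the distributed load: 0.16 × 11.7 = 1.872 kip at 19.05 ft from P.
ΣF_x = 0: P_x = 0.
ΣF_y = 0: P_y − 0.16·11.7 = 0 → P_y = 1.872 kip.
ΣM about P: M_P − (0.16·11.7)·19.05 − 22.4 + 513.9 = 0 → M_P = -455.8 kip·ft.

P_x = 0, P_y = 1.872 kip, M_P = -455.8 kip·ft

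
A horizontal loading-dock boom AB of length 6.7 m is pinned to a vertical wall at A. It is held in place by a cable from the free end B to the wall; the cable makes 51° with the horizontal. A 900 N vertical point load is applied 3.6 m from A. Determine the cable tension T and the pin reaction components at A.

T = 622.3 N, A_x = 391.6 N, A_y = 416.4 N

ΣM about A: T·sin51°·6.7 − 900·3.6 = 0 → T = 3240/(6.7·0.777146) = 622.254 ≈ 622.3 N.
ΣF_x = 0: A_x − T·cos51° = 0 → A_x = 622.254 × 0.62932 = 391.6 N.
ΣF_y = 0: A_y + T·sin51° − 900 = 0 → A_y = 900 − 622.254 × 0.777146 = 416.4 N.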